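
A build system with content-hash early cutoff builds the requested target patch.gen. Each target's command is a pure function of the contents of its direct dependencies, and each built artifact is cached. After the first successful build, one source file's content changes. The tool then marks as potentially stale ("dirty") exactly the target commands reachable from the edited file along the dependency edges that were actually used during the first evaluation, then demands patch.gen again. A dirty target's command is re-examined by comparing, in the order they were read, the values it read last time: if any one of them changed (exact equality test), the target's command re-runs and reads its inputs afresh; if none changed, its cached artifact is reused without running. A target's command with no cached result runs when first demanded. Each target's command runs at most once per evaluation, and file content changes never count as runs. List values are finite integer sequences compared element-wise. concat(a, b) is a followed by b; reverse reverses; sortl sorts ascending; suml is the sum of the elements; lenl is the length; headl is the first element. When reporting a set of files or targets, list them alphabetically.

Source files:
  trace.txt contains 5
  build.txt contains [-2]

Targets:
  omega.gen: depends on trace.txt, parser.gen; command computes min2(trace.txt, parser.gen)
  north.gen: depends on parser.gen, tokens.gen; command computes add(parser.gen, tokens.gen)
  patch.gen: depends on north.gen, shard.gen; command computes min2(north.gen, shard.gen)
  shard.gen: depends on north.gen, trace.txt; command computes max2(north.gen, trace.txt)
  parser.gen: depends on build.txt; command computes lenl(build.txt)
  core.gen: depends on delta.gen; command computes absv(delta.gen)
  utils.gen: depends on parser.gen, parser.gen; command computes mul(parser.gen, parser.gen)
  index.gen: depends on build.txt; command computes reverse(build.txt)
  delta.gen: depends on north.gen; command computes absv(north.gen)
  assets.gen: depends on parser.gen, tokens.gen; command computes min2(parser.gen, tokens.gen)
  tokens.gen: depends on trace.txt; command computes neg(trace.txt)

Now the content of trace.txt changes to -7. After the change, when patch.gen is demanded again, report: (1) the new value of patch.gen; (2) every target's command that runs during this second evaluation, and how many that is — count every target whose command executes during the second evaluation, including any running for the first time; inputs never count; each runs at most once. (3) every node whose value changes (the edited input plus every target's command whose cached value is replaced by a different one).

First evaluation (everything demanded from the output):
  parser.gen = lenl([-2]) = 1
  tokens.gen = neg(5) = -5
  north.gen = add(1, -5) = -4
  shard.gen = max2(-4, 5) = 5
  patch.gen = min2(-4, 5) = -4

Propagation after the edit:
  tokens.gen: runs — trace.txt 5->-7; result 7.
  north.gen: runs — tokens.gen -5->7; result 8.
  shard.gen: runs — north.gen -4->8; trace.txt 5->-7; result 8.
  patch.gen: runs — north.gen -4->8; shard.gen 5->8; result 8.

New value of patch.gen: 8.
Target commands that run: north.gen, patch.gen, shard.gen, tokens.gen — 4 in total.
Values that change: north.gen, patch.gen, shard.gen, tokens.gen, trace.txt.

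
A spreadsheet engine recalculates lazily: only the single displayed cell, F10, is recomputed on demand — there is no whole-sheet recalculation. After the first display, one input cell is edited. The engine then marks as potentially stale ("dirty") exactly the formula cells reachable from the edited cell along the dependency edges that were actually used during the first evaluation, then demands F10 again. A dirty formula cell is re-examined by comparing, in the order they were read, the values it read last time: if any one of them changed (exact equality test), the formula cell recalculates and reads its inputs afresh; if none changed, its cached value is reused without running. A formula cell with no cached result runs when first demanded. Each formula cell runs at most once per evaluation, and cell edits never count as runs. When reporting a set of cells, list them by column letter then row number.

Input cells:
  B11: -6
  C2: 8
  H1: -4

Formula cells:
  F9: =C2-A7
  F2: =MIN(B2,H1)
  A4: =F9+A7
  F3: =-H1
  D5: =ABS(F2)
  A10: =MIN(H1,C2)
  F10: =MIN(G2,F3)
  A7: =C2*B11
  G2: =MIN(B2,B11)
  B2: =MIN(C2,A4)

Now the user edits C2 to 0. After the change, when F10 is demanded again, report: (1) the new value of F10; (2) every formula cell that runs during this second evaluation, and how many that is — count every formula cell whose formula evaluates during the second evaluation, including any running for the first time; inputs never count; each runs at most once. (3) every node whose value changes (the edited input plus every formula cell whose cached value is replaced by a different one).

New value of F10: -6.
Formula cells that run: A4, A7, B2, F9, G2 — 5 in total.
Values that change: A4, A7, B2, C2, F9.
Key observation: the change is absorbed at G2 — it re-runs but produces the same value, and the output's value is unchanged.

First evaluation (everything demanded from the output):
  A7 = 8 * -6 = -48
  F3 = -(-4) = 4
  F9 = 8 - -48 = 56
  A4 = 56 + -48 = 8
  B2 = MIN(8, 8) = 8
  G2 = MIN(8, -6) = -6
  F10 = MIN(-6, 4) = -6

Propagation after the edit:
  A7: runs — C2 8->0; result 0.
  F9: runs — C2 8->0; A7 -48->0; result 0.
  A4: runs — F9 56->0; A7 -48->0; result 0.
  B2: runs — C2 8->0; A4 8->0; result 0.
  G2: runs — B2 8->0; result -6 (same value as before).
  F10: checked — values it read are unchanged (G2 unchanged, F3 unchanged); reused cached -6 without running.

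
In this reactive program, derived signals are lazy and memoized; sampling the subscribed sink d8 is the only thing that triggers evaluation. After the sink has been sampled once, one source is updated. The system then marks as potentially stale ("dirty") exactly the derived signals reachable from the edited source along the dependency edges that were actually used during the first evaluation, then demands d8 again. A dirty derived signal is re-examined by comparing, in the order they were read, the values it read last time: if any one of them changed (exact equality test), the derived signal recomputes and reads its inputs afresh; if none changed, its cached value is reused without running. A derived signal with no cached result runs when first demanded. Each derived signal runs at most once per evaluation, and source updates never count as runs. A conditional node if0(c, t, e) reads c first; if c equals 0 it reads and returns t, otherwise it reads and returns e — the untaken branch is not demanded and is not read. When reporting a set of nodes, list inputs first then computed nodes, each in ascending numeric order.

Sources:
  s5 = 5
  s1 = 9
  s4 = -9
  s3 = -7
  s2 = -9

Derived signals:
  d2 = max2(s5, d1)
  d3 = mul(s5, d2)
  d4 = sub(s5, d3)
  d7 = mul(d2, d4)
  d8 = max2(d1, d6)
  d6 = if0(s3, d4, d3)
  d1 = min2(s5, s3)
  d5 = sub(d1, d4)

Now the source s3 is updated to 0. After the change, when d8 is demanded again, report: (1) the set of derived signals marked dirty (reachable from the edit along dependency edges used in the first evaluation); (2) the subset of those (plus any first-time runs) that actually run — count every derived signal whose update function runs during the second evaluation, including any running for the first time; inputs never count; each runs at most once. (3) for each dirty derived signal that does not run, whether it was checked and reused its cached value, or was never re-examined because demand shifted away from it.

The edit dirties: d1, d2, d3, d6, d8.
5 derived signals run: d1, d2, d4, d6, d8.
Cache hits after checking: d3.
Note the branch switch — d4 had no cache and runs now for the first time.

First demand of the output computes:
  d1 = min2(5, -7) = -7
  d2 = max2(5, -7) = 5
  d3 = mul(5, 5) = 25
  d6 = if0(s3=-7 -> else branch d3) = 25
  d8 = max2(-7, 25) = 25

After the edit, cleaning proceeds:
  d1: a read changed (s3 -7->0) — executes, giving 0.
  d2: a read changed (d1 -7->0) — executes, giving 5 — identical to its old value.
  d3: dirty, but its reads are unchanged (s5 unchanged, d2 unchanged); cached 25 stands.
  d4: had never run; runs now, result -20.
  d6: a read changed (s3 -7->0) — executes, giving -20.
  d8: a read changed (d1 -7->0; d6 25->-20) — executes, giving 0.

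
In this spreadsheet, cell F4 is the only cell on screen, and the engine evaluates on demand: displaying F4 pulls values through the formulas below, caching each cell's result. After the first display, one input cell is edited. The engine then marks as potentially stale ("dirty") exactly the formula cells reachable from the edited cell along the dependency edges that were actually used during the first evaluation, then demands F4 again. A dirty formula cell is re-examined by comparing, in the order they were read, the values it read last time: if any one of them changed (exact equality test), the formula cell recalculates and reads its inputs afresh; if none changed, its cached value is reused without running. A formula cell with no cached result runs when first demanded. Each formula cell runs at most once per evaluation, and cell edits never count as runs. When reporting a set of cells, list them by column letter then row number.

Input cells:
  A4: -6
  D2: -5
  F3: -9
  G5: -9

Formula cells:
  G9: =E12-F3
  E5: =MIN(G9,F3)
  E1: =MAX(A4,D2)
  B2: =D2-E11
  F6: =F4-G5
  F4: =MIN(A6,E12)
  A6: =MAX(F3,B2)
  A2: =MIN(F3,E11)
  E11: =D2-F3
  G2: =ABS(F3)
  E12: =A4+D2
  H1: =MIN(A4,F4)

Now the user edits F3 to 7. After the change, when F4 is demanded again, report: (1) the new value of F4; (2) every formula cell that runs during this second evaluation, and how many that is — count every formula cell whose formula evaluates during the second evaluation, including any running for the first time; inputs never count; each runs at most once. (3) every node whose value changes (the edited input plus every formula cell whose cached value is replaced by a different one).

Initial pass — values computed on the first demand:
  E11 = -5 - -9 = 4
  B2 = -5 - 4 = -9
  A6 = MAX(-9, -9) = -9
  E12 = -6 + -5 = -11
  F4 = MIN(-9, -11) = -11

Second demand — change propagation:
  E11: re-runs because F3 -9->7; new result -12.
  B2: re-runs because E11 4->-12; new result 7.
  A6: re-runs because F3 -9->7; B2 -9->7; new result 7.
  F4: re-runs because A6 -9->7; new result -11 (unchanged).

F4 now evaluates to -11.
Run set: A6, B2, E11, F4 (4 run).
Changed values: A6, B2, E11, F3.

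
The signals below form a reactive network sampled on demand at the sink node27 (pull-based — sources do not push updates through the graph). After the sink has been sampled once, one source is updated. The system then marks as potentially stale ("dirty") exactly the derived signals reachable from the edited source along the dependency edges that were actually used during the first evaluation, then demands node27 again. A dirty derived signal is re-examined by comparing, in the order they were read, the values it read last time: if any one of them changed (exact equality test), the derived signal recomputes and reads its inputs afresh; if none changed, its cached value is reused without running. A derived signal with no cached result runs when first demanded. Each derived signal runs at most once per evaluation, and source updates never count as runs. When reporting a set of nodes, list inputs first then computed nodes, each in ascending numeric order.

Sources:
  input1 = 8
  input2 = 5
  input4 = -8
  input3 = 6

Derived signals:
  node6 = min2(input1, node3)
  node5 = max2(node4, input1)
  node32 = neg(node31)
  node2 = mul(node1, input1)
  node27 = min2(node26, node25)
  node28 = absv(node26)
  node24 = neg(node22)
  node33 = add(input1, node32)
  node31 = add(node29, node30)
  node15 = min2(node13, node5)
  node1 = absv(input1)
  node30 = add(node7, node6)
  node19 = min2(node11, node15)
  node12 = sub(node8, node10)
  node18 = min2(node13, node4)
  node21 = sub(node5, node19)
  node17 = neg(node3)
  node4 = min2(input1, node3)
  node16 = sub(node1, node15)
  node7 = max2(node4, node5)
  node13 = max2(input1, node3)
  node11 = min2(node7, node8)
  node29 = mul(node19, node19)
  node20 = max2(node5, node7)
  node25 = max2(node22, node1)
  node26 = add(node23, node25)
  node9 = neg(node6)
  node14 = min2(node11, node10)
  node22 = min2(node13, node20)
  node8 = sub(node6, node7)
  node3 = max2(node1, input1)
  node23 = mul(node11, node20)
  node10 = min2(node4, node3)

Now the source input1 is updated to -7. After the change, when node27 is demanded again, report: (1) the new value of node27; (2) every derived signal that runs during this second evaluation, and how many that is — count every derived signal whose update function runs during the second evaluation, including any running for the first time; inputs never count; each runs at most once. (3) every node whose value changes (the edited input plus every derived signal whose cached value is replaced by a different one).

node27 now evaluates to 7.
Run set: node1, node3, node4, node5, node6, node7, node8, node11, node13, node20, node22, node23, node25, node26, node27 (15 run).
Changed values: input1, node1, node3, node4, node5, node6, node7, node11, node13, node20, node22, node23, node25, node26, node27.

Initial pass — values computed on the first demand:
  node1 = absv(8) = 8
  node3 = max2(8, 8) = 8
  node4 = min2(8, 8) = 8
  node5 = max2(8, 8) = 8
  node6 = min2(8, 8) = 8
  node7 = max2(8, 8) = 8
  node8 = sub(8, 8) = 0
  node11 = min2(8, 0) = 0
  node13 = max2(8, 8) = 8
  node20 = max2(8, 8) = 8
  node22 = min2(8, 8) = 8
  node23 = mul(0, 8) = 0
  node25 = max2(8, 8) = 8
  node26 = add(0, 8) = 8
  node27 = min2(8, 8) = 8

Second demand — change propagation:
  node1: re-runs because input1 8->-7; new result 7.
  node3: re-runs because node1 8->7; input1 8->-7; new result 7.
  node4: re-runs because input1 8->-7; node3 8->7; new result -7.
  node5: re-runs because node4 8->-7; input1 8->-7; new result -7.
  node6: re-runs because input1 8->-7; node3 8->7; new result -7.
  node7: re-runs because node4 8->-7; node5 8->-7; new result -7.
  node8: re-runs because node6 8->-7; node7 8->-7; new result 0 (unchanged).
  node11: re-runs because node7 8->-7; new result -7.
  node13: re-runs because input1 8->-7; node3 8->7; new result 7.
  node20: re-runs because node5 8->-7; node7 8->-7; new result -7.
  node22: re-runs because node13 8->7; node20 8->-7; new result -7.
  node23: re-runs because node11 0->-7; node20 8->-7; new result 49.
  node25: re-runs because node22 8->-7; node1 8->7; new result 7.
  node26: re-runs because node23 0->49; node25 8->7; new result 56.
  node27: re-runs because node26 8->56; node25 8->7; new result 7.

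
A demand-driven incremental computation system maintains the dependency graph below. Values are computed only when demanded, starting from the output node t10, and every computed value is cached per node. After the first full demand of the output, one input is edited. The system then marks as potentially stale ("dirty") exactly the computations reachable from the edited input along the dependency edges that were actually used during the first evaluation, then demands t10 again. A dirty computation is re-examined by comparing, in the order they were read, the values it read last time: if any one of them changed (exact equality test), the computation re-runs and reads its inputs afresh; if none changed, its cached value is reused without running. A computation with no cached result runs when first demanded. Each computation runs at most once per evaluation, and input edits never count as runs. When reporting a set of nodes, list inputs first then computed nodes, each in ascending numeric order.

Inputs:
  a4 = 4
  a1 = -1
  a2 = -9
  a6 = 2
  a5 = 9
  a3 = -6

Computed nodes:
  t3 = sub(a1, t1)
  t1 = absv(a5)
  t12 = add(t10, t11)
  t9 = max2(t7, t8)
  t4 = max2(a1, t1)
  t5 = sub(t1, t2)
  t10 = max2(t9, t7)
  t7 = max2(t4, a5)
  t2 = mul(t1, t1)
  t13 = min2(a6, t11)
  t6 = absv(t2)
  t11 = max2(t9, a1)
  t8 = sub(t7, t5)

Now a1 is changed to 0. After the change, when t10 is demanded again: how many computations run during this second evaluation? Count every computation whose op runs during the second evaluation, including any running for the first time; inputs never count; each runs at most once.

First evaluation (everything demanded from the output):
  t1 = absv(9) = 9
  t2 = mul(9, 9) = 81
  t4 = max2(-1, 9) = 9
  t5 = sub(9, 81) = -72
  t7 = max2(9, 9) = 9
  t8 = sub(9, -72) = 81
  t9 = max2(9, 81) = 81
  t10 = max2(81, 9) = 81

Propagation after the edit:
  t4: runs — a1 -1->0; result 9 (same value as before).
  t7: checked — values it read are unchanged (t4 unchanged, a5 unchanged); reused cached 9 without running.
  t8: checked — values it read are unchanged (t7 unchanged, t5 unchanged); reused cached 81 without running.
  t9: checked — values it read are unchanged (t7 unchanged, t8 unchanged); reused cached 81 without running.
  t10: checked — values it read are unchanged (t9 unchanged, t7 unchanged); reused cached 81 without running.

Key observation: the change is absorbed at t4 — it re-runs but produces the same value, and the output's value is unchanged.

Computations that run: t4 — 1 in total.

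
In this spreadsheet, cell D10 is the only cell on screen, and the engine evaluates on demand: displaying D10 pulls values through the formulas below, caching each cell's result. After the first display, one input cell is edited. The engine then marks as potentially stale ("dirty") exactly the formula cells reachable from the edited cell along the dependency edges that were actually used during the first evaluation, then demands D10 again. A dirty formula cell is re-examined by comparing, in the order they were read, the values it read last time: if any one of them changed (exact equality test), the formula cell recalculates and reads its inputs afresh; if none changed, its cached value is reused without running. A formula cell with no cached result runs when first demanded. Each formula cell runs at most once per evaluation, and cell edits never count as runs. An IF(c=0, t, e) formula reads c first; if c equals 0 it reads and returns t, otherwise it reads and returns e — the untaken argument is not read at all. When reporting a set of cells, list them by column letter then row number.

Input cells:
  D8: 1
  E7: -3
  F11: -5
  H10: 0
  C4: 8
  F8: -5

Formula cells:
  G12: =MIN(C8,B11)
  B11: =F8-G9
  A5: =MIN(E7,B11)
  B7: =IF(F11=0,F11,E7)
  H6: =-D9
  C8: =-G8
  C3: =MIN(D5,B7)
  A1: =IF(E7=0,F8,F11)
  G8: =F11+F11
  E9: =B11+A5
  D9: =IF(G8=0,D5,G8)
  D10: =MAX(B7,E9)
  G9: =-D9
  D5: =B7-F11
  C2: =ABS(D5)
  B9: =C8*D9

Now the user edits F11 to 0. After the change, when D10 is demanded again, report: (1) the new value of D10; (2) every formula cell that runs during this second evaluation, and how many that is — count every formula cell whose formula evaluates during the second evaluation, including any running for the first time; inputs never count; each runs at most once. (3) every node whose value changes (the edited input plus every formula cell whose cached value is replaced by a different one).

D10 now evaluates to 0.
Run set: A5, B7, B11, D5, D9, D10, E9, G8, G9 (9 run).
Changed values: A5, B7, B11, D9, D10, E9, F11, G8, G9.
The important point: the flipped condition pulls in fresh nodes; D5 runs for the first time.

Initial pass — values computed on the first demand:
  B7 = IF(F11=0: F11=-5 -> else branch E7) = -3
  G8 = -5 + -5 = -10
  D9 = IF(G8=0: G8=-10 -> else branch G8) = -10
  G9 = -(-10) = 10
  B11 = -5 - 10 = -15
  A5 = MIN(-3, -15) = -15
  E9 = -15 + -15 = -30
  D10 = MAX(-3, -30) = -3

Second demand — change propagation:
  B7: re-runs because F11 -5->0; new result 0.
  D5: newly demanded (no cache) — executes and yields 0.
  G8: re-runs because F11 -5->0; F11 -5->0; new result 0.
  D9: re-runs because G8 -10->0; G8 -10->0; new result 0.
  G9: re-runs because D9 -10->0; new result 0.
  B11: re-runs because G9 10->0; new result -5.
  A5: re-runs because B11 -15->-5; new result -5.
  E9: re-runs because B11 -15->-5; A5 -15->-5; new result -10.
  D10: re-runs because B7 -3->0; E9 -30->-10; new result 0.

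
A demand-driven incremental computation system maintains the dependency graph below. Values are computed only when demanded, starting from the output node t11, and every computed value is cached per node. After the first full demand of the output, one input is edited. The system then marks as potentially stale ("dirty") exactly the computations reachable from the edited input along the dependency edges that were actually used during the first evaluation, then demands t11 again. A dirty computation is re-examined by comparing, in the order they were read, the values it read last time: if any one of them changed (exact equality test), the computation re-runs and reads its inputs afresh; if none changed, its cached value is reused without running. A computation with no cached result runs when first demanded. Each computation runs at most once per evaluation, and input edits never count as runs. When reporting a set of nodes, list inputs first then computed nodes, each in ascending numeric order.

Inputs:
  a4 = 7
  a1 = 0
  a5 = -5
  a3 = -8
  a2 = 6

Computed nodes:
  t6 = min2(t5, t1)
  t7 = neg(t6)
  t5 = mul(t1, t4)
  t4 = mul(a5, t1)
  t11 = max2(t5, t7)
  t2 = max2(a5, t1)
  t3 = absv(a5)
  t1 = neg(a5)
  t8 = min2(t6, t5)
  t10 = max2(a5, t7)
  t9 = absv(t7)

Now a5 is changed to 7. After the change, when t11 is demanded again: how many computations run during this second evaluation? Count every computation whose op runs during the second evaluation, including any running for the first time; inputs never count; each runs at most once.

First evaluation (everything demanded from the output):
  t1 = neg(-5) = 5
  t4 = mul(-5, 5) = -25
  t5 = mul(5, -25) = -125
  t6 = min2(-125, 5) = -125
  t7 = neg(-125) = 125
  t11 = max2(-125, 125) = 125

Propagation after the edit:
  t1: runs — a5 -5->7; result -7.
  t4: runs — a5 -5->7; t1 5->-7; result -49.
  t5: runs — t1 5->-7; t4 -25->-49; result 343.
  t6: runs — t5 -125->343; t1 5->-7; result -7.
  t7: runs — t6 -125->-7; result 7.
  t11: runs — t5 -125->343; t7 125->7; result 343.

Computations that run: t1, t4, t5, t6, t7, t11 — 6 in total.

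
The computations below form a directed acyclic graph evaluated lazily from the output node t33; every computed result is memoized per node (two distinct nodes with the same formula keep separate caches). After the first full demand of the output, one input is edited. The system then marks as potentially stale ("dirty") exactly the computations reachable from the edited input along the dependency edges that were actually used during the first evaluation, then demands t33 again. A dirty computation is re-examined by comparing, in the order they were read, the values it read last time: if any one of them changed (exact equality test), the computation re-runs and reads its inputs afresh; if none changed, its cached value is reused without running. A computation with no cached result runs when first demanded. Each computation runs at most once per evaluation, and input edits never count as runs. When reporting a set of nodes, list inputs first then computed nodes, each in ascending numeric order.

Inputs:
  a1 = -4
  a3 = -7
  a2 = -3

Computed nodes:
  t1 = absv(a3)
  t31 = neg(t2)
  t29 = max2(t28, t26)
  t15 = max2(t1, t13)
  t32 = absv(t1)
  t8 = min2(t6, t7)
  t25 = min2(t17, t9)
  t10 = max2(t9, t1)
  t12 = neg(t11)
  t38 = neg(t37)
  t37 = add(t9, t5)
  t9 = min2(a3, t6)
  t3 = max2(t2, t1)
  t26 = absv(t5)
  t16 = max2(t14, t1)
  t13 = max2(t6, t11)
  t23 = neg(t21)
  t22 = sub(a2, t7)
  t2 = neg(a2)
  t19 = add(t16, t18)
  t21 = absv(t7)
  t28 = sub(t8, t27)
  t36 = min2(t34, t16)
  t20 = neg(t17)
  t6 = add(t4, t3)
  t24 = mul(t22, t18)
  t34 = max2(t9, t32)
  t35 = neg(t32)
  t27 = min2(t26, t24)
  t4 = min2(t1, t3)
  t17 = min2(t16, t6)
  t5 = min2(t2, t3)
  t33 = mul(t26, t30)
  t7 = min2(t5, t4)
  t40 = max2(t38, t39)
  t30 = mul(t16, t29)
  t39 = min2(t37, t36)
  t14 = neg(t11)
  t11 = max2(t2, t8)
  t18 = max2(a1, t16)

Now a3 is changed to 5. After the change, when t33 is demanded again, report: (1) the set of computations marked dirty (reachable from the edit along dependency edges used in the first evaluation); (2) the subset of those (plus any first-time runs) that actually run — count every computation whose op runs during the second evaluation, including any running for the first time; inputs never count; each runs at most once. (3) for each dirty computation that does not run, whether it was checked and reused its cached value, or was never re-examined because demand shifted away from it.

First demand of the output computes:
  t1 = absv(-7) = 7
  t2 = neg(-3) = 3
  t3 = max2(3, 7) = 7
  t4 = min2(7, 7) = 7
  t5 = min2(3, 7) = 3
  t6 = add(7, 7) = 14
  t7 = min2(3, 7) = 3
  t8 = min2(14, 3) = 3
  t11 = max2(3, 3) = 3
  t14 = neg(3) = -3
  t16 = max2(-3, 7) = 7
  t18 = max2(-4, 7) = 7
  t22 = sub(-3, 3) = -6
  t24 = mul(-6, 7) = -42
  t26 = absv(3) = 3
  t27 = min2(3, -42) = -42
  t28 = sub(3, -42) = 45
  t29 = max2(45, 3) = 45
  t30 = mul(7, 45) = 315
  t33 = mul(3, 315) = 945

After the edit, cleaning proceeds:
  t1: a read changed (a3 -7->5) — executes, giving 5.
  t3: a read changed (t1 7->5) — executes, giving 5.
  t4: a read changed (t1 7->5; t3 7->5) — executes, giving 5.
  t5: a read changed (t3 7->5) — executes, giving 3 — identical to its old value.
  t6: a read changed (t4 7->5; t3 7->5) — executes, giving 10.
  t7: a read changed (t4 7->5) — executes, giving 3 — identical to its old value.
  t8: a read changed (t6 14->10) — executes, giving 3 — identical to its old value.
  t11: dirty, but its reads are unchanged (t2 unchanged, t8 unchanged); cached 3 stands.
  t14: dirty, but its reads are unchanged (t11 unchanged); cached -3 stands.
  t16: a read changed (t1 7->5) — executes, giving 5.
  t18: a read changed (t16 7->5) — executes, giving 5.
  t22: dirty, but its reads are unchanged (a2 unchanged, t7 unchanged); cached -6 stands.
  t24: a read changed (t18 7->5) — executes, giving -30.
  t26: dirty, but its reads are unchanged (t5 unchanged); cached 3 stands.
  t27: a read changed (t24 -42->-30) — executes, giving -30.
  t28: a read changed (t27 -42->-30) — executes, giving 33.
  t29: a read changed (t28 45->33) — executes, giving 33.
  t30: a read changed (t16 7->5; t29 45->33) — executes, giving 165.
  t33: a read changed (t30 315->165) — executes, giving 495.

Note where the cutoff bites: t11 is checked, finds nothing changed, and keeps its cache.

The edit dirties: t1, t3, t4, t5, t6, t7, t8, t11, t14, t16, t18, t22, t24, t26, t27, t28, t29, t30, t33.
15 computations run: t1, t3, t4, t5, t6, t7, t8, t16, t18, t24, t27, t28, t29, t30, t33.
Cache hits after checking: t11, t14, t22, t26.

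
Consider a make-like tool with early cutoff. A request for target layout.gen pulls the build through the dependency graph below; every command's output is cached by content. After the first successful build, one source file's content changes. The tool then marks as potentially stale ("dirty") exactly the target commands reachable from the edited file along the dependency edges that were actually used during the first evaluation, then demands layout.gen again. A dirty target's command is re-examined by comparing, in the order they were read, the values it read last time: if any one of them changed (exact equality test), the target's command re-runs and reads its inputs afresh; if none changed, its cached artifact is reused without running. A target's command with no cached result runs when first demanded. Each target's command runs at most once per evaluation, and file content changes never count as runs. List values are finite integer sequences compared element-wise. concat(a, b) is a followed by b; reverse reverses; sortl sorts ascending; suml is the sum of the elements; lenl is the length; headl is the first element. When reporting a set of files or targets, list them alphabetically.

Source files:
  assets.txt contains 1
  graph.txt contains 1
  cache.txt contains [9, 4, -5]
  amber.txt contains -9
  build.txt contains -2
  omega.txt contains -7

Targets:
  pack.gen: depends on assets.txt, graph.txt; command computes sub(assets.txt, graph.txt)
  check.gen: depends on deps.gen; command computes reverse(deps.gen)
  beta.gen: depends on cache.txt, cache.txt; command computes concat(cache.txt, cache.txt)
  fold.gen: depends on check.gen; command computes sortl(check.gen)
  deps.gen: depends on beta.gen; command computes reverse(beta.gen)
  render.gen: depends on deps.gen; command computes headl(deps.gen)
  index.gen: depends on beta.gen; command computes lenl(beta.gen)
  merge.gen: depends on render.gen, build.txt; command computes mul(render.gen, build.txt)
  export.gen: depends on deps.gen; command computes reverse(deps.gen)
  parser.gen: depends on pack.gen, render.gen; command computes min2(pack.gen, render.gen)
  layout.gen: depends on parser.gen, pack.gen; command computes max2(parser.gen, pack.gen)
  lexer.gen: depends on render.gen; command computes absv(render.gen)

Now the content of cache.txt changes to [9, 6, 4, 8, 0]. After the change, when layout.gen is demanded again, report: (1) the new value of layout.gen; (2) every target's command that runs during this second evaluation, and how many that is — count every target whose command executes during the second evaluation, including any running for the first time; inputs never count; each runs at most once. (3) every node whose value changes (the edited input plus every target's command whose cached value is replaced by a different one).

Demanding layout.gen again yields 0.
5 target commands run: beta.gen, deps.gen, layout.gen, parser.gen, render.gen.
The nodes whose values change: beta.gen, cache.txt, deps.gen, parser.gen, render.gen.

First demand of the output computes:
  beta.gen = concat([9, 4, -5], [9, 4, -5]) = [9, 4, -5, 9, 4, -5]
  deps.gen = reverse([9, 4, -5, 9, 4, -5]) = [-5, 4, 9, -5, 4, 9]
  pack.gen = sub(1, 1) = 0
  render.gen = headl([-5, 4, 9, -5, 4, 9]) = -5
  parser.gen = min2(0, -5) = -5
  layout.gen = max2(-5, 0) = 0

After the edit, cleaning proceeds:
  beta.gen: a read changed (cache.txt [9, 4, -5]->[9, 6, 4, 8, 0]; cache.txt [9, 4, -5]->[9, 6, 4, 8, 0]) — executes, giving [9, 6, 4, 8, 0, 9, 6, 4, 8, 0].
  deps.gen: a read changed (beta.gen [9, 4, -5, 9, 4, -5]->[9, 6, 4, 8, 0, 9, 6, 4, 8, 0]) — executes, giving [0, 8, 4, 6, 9, 0, 8, 4, 6, 9].
  render.gen: a read changed (deps.gen [-5, 4, 9, -5, 4, 9]->[0, 8, 4, 6, 9, 0, 8, 4, 6, 9]) — executes, giving 0.
  parser.gen: a read changed (render.gen -5->0) — executes, giving 0.
  layout.gen: a read changed (parser.gen -5->0) — executes, giving 0 — identical to its old value.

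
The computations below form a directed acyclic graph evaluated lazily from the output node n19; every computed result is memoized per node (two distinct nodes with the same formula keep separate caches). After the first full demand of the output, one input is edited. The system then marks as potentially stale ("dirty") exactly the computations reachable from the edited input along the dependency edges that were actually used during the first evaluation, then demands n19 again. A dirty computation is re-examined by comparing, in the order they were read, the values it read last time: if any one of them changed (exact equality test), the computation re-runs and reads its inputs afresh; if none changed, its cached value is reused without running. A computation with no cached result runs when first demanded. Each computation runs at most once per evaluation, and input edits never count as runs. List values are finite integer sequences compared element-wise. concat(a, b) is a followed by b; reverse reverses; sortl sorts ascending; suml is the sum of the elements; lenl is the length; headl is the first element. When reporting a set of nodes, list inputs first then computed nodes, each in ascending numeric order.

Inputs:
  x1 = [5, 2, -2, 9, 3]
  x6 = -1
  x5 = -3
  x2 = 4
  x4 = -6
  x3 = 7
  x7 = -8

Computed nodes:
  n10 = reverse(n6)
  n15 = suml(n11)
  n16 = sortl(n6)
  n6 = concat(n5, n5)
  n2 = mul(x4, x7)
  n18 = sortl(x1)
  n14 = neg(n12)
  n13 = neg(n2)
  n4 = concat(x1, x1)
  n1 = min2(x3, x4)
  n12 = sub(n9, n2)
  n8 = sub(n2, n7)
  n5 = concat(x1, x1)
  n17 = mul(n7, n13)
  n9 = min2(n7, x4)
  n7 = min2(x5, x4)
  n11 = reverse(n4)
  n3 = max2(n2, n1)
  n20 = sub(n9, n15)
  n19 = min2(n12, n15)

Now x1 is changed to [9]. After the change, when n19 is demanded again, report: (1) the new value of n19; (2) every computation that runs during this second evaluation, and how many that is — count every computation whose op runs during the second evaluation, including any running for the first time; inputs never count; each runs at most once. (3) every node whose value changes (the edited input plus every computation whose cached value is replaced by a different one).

Demanding n19 again yields -54.
4 computations run: n4, n11, n15, n19.
The nodes whose values change: x1, n4, n11, n15.

First demand of the output computes:
  n2 = mul(-6, -8) = 48
  n4 = concat([5, 2, -2, 9, 3], [5, 2, -2, 9, 3]) = [5, 2, -2, 9, 3, 5, 2, -2, 9, 3]
  n7 = min2(-3, -6) = -6
  n9 = min2(-6, -6) = -6
  n11 = reverse([5, 2, -2, 9, 3, 5, 2, -2, 9, 3]) = [3, 9, -2, 2, 5, 3, 9, -2, 2, 5]
  n12 = sub(-6, 48) = -54
  n15 = suml([3, 9, -2, 2, 5, 3, 9, -2, 2, 5]) = 34
  n19 = min2(-54, 34) = -54

After the edit, cleaning proceeds:
  n4: a read changed (x1 [5, 2, -2, 9, 3]->[9]; x1 [5, 2, -2, 9, 3]->[9]) — executes, giving [9, 9].
  n11: a read changed (n4 [5, 2, -2, 9, 3, 5, 2, -2, 9, 3]->[9, 9]) — executes, giving [9, 9].
  n15: a read changed (n11 [3, 9, -2, 2, 5, 3, 9, -2, 2, 5]->[9, 9]) — executes, giving 18.
  n19: a read changed (n15 34->18) — executes, giving -54 — identical to its old value.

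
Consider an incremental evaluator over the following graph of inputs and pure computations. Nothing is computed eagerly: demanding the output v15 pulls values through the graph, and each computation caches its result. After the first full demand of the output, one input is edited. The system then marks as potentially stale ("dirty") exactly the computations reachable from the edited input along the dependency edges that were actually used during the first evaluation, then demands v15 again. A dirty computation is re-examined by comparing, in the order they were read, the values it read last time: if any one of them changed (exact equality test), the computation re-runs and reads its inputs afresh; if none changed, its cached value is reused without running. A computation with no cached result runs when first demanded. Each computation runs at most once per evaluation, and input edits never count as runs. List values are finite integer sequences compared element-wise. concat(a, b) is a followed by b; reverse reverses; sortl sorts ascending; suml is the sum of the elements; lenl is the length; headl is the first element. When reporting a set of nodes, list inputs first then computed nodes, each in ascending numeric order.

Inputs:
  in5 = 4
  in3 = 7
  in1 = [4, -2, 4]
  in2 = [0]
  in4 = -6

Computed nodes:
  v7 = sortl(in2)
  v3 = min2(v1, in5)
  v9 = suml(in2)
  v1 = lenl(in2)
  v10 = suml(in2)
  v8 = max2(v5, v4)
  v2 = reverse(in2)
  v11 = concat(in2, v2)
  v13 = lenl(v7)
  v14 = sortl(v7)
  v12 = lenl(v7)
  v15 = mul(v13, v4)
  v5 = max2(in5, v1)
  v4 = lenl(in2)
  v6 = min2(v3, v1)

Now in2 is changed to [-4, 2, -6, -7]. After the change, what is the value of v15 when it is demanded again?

v15 now evaluates to 16.

Initial pass — values computed on the first demand:
  v4 = lenl([0]) = 1
  v7 = sortl([0]) = [0]
  v13 = lenl([0]) = 1
  v15 = mul(1, 1) = 1

Second demand — change propagation:
  v4: re-runs because in2 [0]->[-4, 2, -6, -7]; new result 4.
  v7: re-runs because in2 [0]->[-4, 2, -6, -7]; new result [-7, -6, -4, 2].
  v13: re-runs because v7 [0]->[-7, -6, -4, 2]; new result 4.
  v15: re-runs because v13 1->4; v4 1->4; new result 16.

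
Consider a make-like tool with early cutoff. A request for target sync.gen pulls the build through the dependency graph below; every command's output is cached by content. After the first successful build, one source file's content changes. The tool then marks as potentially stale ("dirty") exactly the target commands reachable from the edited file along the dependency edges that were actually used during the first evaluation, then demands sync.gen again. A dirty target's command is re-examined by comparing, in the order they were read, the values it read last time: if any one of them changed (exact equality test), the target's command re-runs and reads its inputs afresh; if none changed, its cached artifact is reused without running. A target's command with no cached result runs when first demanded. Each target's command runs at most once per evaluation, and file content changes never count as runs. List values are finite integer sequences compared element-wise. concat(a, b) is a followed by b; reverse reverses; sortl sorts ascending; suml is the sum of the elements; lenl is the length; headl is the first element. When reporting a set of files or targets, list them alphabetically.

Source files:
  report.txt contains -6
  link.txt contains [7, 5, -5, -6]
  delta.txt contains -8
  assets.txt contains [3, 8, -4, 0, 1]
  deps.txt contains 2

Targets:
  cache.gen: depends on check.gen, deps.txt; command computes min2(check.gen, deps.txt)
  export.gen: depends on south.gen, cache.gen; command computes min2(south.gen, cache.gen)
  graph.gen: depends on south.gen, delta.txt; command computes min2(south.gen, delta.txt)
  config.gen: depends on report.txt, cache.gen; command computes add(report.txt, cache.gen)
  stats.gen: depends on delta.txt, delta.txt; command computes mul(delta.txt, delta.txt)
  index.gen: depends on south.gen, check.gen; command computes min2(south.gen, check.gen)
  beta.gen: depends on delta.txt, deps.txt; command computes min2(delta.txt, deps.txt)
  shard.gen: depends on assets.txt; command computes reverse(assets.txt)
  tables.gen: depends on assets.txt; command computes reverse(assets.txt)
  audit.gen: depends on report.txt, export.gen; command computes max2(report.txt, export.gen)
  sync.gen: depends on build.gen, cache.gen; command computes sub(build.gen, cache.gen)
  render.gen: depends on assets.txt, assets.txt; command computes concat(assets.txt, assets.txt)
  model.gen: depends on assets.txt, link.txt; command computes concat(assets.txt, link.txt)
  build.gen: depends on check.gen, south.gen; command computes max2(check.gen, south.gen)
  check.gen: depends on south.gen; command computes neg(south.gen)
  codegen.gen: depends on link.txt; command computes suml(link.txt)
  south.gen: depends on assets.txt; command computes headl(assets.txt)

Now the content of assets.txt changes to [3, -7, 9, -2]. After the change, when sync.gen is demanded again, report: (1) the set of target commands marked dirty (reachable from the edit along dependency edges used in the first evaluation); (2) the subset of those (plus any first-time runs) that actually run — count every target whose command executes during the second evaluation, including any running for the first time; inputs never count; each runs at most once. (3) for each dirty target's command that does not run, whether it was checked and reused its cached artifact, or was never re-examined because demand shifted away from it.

First demand of the output computes:
  south.gen = headl([3, 8, -4, 0, 1]) = 3
  check.gen = neg(3) = -3
  build.gen = max2(-3, 3) = 3
  cache.gen = min2(-3, 2) = -3
  sync.gen = sub(3, -3) = 6

After the edit, cleaning proceeds:
  south.gen: a read changed (assets.txt [3, 8, -4, 0, 1]->[3, -7, 9, -2]) — executes, giving 3 — identical to its old value.
  check.gen: dirty, but its reads are unchanged (south.gen unchanged); cached -3 stands.
  build.gen: dirty, but its reads are unchanged (check.gen unchanged, south.gen unchanged); cached 3 stands.
  cache.gen: dirty, but its reads are unchanged (check.gen unchanged, deps.txt unchanged); cached -3 stands.
  sync.gen: dirty, but its reads are unchanged (build.gen unchanged, cache.gen unchanged); cached 6 stands.

Note the absorption at south.gen: it re-runs yet its value is the same, leaving the output's value untouched.

The edit dirties: build.gen, cache.gen, check.gen, south.gen, sync.gen.
1 target commands run: south.gen.
Cache hits after checking: build.gen, cache.gen, check.gen, sync.gen.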